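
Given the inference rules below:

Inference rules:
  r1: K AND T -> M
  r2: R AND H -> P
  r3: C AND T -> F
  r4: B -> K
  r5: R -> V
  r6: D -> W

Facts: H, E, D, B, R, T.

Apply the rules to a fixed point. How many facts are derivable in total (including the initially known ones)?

Round 1 fires r2, r4, r5, r6, giving P, K, V, W.
Round 2 fires r1, giving M.
Closure: {B, D, E, H, K, M, P, R, T, V, W} — 11 facts.

11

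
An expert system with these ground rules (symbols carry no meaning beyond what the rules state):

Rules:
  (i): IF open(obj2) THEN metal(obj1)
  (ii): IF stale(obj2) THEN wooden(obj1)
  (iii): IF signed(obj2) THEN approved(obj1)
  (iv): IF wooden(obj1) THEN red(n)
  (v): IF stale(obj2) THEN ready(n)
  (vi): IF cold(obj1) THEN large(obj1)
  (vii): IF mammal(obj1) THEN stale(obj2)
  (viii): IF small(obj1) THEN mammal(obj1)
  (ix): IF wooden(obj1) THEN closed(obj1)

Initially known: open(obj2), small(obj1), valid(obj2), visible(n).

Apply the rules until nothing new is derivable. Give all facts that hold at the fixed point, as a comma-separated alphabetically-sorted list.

closed(obj1), mammal(obj1), metal(obj1), open(obj2), ready(n), red(n), small(obj1), stale(obj2), valid(obj2), visible(n), wooden(obj1)

Round 1: (i) [IF open(obj2) THEN metal(obj1)]; (viii) [IF small(obj1) THEN mammal(obj1)]. New: metal(obj1), mammal(obj1).
Round 2: (vii) [IF mammal(obj1) THEN stale(obj2)]. New: stale(obj2).
Round 3: (ii) [IF stale(obj2) THEN wooden(obj1)]; (v) [IF stale(obj2) THEN ready(n)]. New: wooden(obj1), ready(n).
Round 4: (iv) [IF wooden(obj1) THEN red(n)]; (ix) [IF wooden(obj1) THEN closed(obj1)]. New: red(n), closed(obj1).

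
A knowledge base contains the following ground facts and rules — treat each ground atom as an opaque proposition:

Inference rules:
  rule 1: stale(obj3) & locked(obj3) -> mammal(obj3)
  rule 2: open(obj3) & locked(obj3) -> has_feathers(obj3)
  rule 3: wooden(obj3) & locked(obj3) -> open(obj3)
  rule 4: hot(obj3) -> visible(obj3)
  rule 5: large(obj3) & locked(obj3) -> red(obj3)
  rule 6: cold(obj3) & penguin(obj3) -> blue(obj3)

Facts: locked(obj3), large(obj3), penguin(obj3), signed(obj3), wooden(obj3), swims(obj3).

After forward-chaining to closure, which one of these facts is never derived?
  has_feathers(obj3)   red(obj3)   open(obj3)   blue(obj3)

Round 1: rule 3 [wooden(obj3) & locked(obj3) -> open(obj3)]; rule 5 [large(obj3) & locked(obj3) -> red(obj3)]. Adds open(obj3), red(obj3).
Round 2: rule 2 [open(obj3) & locked(obj3) -> has_feathers(obj3)]. Adds has_feathers(obj3).
Derived: has_feathers(obj3) (round 2), red(obj3) (round 1), open(obj3) (round 1). blue(obj3) never appears in any round.

blue(obj3)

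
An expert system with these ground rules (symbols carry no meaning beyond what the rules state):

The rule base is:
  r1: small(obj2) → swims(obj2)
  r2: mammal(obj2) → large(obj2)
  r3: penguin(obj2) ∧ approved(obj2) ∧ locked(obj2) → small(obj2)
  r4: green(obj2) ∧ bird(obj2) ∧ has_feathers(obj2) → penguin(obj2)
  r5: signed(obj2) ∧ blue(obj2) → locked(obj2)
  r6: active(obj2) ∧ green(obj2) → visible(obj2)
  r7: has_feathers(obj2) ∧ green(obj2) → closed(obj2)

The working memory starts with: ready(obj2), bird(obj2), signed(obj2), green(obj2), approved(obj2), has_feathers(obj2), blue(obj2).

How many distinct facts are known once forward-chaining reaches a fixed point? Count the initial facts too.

Round 1 fires r4, r5, r7, giving penguin(obj2), locked(obj2), closed(obj2).
Round 2 fires r3, giving small(obj2).
Round 3 fires r1, giving swims(obj2).
Closure: {approved(obj2), bird(obj2), blue(obj2), closed(obj2), green(obj2), has_feathers(obj2), locked(obj2), penguin(obj2), ready(obj2), signed(obj2), small(obj2), swims(obj2)} — 12 facts.

12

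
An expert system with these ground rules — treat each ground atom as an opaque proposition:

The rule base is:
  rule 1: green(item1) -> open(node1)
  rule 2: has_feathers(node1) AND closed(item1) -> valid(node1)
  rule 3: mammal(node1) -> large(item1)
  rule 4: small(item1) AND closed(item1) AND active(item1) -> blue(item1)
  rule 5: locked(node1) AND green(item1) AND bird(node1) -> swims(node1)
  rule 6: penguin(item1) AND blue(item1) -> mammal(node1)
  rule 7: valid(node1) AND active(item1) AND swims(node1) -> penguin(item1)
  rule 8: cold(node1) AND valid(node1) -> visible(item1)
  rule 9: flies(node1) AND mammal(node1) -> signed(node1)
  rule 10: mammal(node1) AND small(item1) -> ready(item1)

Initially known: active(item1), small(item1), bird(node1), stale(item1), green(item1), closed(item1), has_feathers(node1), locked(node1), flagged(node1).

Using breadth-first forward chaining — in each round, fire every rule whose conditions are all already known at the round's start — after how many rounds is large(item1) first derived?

Round 1 fires rule 1, rule 2, rule 4, rule 5, giving open(node1), valid(node1), blue(item1), swims(node1).
Round 2 fires rule 7, giving penguin(item1).
Round 3 fires rule 6, giving mammal(node1).
Round 4 fires rule 3, rule 10, giving large(item1), ready(item1).
large(item1) first appears in round 4.

4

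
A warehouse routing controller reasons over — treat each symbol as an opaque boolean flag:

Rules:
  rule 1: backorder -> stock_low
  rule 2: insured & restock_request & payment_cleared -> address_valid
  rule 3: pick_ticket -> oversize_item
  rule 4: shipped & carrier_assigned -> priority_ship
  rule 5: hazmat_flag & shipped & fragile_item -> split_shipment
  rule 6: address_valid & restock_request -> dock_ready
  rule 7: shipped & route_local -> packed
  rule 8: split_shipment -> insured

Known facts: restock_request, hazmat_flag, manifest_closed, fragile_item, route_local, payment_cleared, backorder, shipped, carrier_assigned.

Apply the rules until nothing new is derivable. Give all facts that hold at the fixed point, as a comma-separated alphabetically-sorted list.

Round 1: rule 1 [backorder -> stock_low]; rule 4 [shipped & carrier_assigned -> priority_ship]; rule 5 [hazmat_flag & shipped & fragile_item -> split_shipment]; rule 7 [shipped & route_local -> packed]. Adds stock_low, priority_ship, split_shipment, packed.
Round 2: rule 8 [split_shipment -> insured]. Adds insured.
Round 3: rule 2 [insured & restock_request & payment_cleared -> address_valid]. Adds address_valid.
Round 4: rule 6 [address_valid & restock_request -> dock_ready]. Adds dock_ready.

address_valid, backorder, carrier_assigned, dock_ready, fragile_item, hazmat_flag, insured, manifest_closed, packed, payment_cleared, priority_ship, restock_request, route_local, shipped, split_shipment, stock_low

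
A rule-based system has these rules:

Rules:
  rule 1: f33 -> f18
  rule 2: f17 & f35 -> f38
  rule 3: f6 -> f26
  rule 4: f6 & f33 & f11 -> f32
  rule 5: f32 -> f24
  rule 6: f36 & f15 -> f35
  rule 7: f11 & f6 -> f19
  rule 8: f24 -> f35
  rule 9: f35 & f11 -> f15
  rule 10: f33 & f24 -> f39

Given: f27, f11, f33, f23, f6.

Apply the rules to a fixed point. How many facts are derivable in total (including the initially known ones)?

Round 1 fires rule 1, rule 3, rule 4, rule 7, giving f18, f26, f32, f19.
Round 2 fires rule 5, giving f24.
Round 3 fires rule 8, rule 10, giving f35, f39.
Round 4 fires rule 9, giving f15.
Closure: {f11, f15, f18, f19, f23, f24, f26, f27, f32, f33, f35, f39, f6} — 13 facts.

13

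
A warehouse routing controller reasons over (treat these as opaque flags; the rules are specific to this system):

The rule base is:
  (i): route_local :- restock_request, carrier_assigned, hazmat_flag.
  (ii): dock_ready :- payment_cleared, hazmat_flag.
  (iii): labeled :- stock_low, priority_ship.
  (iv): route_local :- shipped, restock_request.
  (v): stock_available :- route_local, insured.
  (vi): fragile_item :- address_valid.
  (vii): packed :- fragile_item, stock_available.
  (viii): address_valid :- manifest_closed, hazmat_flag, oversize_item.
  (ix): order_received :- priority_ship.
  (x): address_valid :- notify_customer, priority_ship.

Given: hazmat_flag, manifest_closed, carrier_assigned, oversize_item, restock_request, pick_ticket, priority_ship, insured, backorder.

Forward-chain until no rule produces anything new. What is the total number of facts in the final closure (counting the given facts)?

Round 1: (i) [route_local :- restock_request, carrier_assigned, hazmat_flag.]; (viii) [address_valid :- manifest_closed, hazmat_flag, oversize_item.]; (ix) [order_received :- priority_ship.]. Adds route_local, address_valid, order_received.
Round 2: (v) [stock_available :- route_local, insured.]; (vi) [fragile_item :- address_valid.]. Adds stock_available, fragile_item.
Round 3: (vii) [packed :- fragile_item, stock_available.]. Adds packed.
Closure: {address_valid, backorder, carrier_assigned, fragile_item, hazmat_flag, insured, manifest_closed, order_received, oversize_item, packed, pick_ticket, priority_ship, restock_request, route_local, stock_available} — 15 facts.

15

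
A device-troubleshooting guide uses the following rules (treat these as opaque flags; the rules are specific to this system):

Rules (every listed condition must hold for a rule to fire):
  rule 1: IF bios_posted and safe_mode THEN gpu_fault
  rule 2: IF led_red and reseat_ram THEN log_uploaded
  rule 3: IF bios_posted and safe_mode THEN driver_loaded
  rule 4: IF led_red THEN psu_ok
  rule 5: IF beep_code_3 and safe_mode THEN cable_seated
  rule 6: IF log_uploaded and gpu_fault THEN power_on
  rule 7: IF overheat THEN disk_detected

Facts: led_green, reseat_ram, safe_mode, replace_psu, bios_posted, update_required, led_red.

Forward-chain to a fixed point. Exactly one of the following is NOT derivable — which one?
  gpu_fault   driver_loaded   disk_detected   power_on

disk_detected

[1] rule 1 [IF bios_posted and safe_mode THEN gpu_fault]; rule 2 [IF led_red and reseat_ram THEN log_uploaded]; rule 3 [IF bios_posted and safe_mode THEN driver_loaded]; rule 4 [IF led_red THEN psu_ok]. ⇒ new: gpu_fault, log_uploaded, driver_loaded, psu_ok.
[2] rule 6 [IF log_uploaded and gpu_fault THEN power_on]. ⇒ new: power_on.
Derived: driver_loaded (round 1), power_on (round 2), gpu_fault (round 1). disk_detected never appears in any round.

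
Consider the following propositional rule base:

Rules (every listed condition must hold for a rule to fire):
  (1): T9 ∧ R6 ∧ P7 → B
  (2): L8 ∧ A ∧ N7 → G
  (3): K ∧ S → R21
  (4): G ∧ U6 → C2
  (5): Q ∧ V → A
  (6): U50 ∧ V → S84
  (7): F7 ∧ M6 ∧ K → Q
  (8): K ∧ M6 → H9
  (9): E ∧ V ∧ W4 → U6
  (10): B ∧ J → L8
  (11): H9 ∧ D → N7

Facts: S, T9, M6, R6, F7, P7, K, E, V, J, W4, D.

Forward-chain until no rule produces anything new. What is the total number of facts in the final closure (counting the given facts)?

22

Round 1: (1) [T9 ∧ R6 ∧ P7 → B]; (3) [K ∧ S → R21]; (7) [F7 ∧ M6 ∧ K → Q]; (8) [K ∧ M6 → H9]; (9) [E ∧ V ∧ W4 → U6]. New: B, R21, Q, H9, U6.
Round 2: (5) [Q ∧ V → A]; (10) [B ∧ J → L8]; (11) [H9 ∧ D → N7]. New: A, L8, N7.
Round 3: (2) [L8 ∧ A ∧ N7 → G]. New: G.
Round 4: (4) [G ∧ U6 → C2]. New: C2.
Closure: {A, B, C2, D, E, F7, G, H9, J, K, L8, M6, N7, P7, Q, R21, R6, S, T9, U6, V, W4} — 22 facts.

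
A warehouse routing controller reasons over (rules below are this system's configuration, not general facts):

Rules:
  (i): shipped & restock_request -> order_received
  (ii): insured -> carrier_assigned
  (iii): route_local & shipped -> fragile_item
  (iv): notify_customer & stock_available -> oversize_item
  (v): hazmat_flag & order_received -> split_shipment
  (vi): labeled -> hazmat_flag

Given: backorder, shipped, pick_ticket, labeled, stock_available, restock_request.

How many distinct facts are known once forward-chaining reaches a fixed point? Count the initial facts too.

9

[1] (i) [shipped & restock_request -> order_received]; (vi) [labeled -> hazmat_flag]. ⇒ new: order_received, hazmat_flag.
[2] (v) [hazmat_flag & order_received -> split_shipment]. ⇒ new: split_shipment.
Closure: {backorder, hazmat_flag, labeled, order_received, pick_ticket, restock_request, shipped, split_shipment, stock_available} — 9 facts.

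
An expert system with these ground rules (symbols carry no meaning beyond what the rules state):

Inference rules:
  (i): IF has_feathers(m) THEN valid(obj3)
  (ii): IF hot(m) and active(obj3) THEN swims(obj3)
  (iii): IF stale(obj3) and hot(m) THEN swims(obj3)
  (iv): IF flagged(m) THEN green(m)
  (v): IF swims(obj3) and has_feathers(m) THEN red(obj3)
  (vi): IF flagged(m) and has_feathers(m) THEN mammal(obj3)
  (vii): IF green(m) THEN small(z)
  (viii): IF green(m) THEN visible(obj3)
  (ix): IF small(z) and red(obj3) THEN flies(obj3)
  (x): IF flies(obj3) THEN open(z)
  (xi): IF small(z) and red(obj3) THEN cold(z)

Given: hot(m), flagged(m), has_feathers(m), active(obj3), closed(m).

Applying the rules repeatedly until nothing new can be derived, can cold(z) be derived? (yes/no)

[1] (i) [IF has_feathers(m) THEN valid(obj3)]; (ii) [IF hot(m) and active(obj3) THEN swims(obj3)]; (iv) [IF flagged(m) THEN green(m)]; (vi) [IF flagged(m) and has_feathers(m) THEN mammal(obj3)]. ⇒ new: valid(obj3), swims(obj3), green(m), mammal(obj3).
[2] (v) [IF swims(obj3) and has_feathers(m) THEN red(obj3)]; (vii) [IF green(m) THEN small(z)]; (viii) [IF green(m) THEN visible(obj3)]. ⇒ new: red(obj3), small(z), visible(obj3).
[3] (ix) [IF small(z) and red(obj3) THEN flies(obj3)]; (xi) [IF small(z) and red(obj3) THEN cold(z)]. ⇒ new: flies(obj3), cold(z).
[4] (x) [IF flies(obj3) THEN open(z)]. ⇒ new: open(z).
cold(z) appears in round 3, so it is derivable.

yes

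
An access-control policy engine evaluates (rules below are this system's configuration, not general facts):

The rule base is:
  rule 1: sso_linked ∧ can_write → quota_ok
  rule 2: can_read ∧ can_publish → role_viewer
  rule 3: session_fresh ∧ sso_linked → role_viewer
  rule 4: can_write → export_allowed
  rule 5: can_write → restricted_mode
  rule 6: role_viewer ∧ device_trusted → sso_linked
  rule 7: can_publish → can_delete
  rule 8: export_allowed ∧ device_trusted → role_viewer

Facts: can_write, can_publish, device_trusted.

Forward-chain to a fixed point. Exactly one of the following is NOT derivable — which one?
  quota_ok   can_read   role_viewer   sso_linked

can_read

Round 1: rule 4 [can_write → export_allowed]; rule 5 [can_write → restricted_mode]; rule 7 [can_publish → can_delete]. New: export_allowed, restricted_mode, can_delete.
Round 2: rule 8 [export_allowed ∧ device_trusted → role_viewer]. New: role_viewer.
Round 3: rule 6 [role_viewer ∧ device_trusted → sso_linked]. New: sso_linked.
Round 4: rule 1 [sso_linked ∧ can_write → quota_ok]. New: quota_ok.
Derived: role_viewer (round 2), quota_ok (round 4), sso_linked (round 3). can_read never appears in any round.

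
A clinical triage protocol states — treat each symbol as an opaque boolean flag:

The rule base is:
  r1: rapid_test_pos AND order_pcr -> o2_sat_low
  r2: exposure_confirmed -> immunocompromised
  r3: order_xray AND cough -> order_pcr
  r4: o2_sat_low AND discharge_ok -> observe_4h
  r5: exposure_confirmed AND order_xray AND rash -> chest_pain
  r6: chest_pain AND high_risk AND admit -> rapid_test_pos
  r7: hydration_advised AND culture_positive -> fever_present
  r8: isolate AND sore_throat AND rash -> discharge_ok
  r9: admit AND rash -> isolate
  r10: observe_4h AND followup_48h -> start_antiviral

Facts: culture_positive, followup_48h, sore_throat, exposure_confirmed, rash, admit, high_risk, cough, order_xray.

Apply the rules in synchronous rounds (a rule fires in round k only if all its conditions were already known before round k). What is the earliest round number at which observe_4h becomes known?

4

Round 1 fires r2, r3, r5, r9, giving immunocompromised, order_pcr, chest_pain, isolate.
Round 2 fires r6, r8, giving rapid_test_pos, discharge_ok.
Round 3 fires r1, giving o2_sat_low.
Round 4 fires r4, giving observe_4h.
observe_4h first appears in round 4.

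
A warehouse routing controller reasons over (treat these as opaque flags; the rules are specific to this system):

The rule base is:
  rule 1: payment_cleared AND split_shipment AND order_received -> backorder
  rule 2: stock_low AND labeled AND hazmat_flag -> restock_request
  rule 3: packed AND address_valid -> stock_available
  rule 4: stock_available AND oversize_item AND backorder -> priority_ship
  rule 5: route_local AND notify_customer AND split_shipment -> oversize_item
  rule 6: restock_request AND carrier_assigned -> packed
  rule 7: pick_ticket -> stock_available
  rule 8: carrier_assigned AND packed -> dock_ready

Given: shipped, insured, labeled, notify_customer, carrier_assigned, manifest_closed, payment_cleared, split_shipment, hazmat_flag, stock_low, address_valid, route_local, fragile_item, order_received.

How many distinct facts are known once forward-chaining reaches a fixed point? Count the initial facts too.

21

Round 1 — rule 1, rule 2, rule 5, derive backorder, restock_request, oversize_item.
Round 2 — rule 6, derive packed.
Round 3 — rule 3, rule 8, derive stock_available, dock_ready.
Round 4 — rule 4, derive priority_ship.
Closure: {address_valid, backorder, carrier_assigned, dock_ready, fragile_item, hazmat_flag, insured, labeled, manifest_closed, notify_customer, order_received, oversize_item, packed, payment_cleared, priority_ship, restock_request, route_local, shipped, split_shipment, stock_available, stock_low} — 21 facts.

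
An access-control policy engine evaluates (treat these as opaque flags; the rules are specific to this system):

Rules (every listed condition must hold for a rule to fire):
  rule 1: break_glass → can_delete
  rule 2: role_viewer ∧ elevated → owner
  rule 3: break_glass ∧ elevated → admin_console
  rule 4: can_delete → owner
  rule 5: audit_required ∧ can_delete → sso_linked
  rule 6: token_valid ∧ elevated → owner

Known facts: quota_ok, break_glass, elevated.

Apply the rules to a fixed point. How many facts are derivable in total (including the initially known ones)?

Round 1 — rule 1, rule 3, derive can_delete, admin_console.
Round 2 — rule 4, derive owner.
Closure: {admin_console, break_glass, can_delete, elevated, owner, quota_ok} — 6 facts.

6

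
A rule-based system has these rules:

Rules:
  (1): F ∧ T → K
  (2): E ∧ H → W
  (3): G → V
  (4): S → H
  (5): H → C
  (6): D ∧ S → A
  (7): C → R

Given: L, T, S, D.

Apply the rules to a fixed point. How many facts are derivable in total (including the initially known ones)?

Round 1 fires (4), (6), giving H, A.
Round 2 fires (5), giving C.
Round 3 fires (7), giving R.
Closure: {A, C, D, H, L, R, S, T} — 8 facts.

8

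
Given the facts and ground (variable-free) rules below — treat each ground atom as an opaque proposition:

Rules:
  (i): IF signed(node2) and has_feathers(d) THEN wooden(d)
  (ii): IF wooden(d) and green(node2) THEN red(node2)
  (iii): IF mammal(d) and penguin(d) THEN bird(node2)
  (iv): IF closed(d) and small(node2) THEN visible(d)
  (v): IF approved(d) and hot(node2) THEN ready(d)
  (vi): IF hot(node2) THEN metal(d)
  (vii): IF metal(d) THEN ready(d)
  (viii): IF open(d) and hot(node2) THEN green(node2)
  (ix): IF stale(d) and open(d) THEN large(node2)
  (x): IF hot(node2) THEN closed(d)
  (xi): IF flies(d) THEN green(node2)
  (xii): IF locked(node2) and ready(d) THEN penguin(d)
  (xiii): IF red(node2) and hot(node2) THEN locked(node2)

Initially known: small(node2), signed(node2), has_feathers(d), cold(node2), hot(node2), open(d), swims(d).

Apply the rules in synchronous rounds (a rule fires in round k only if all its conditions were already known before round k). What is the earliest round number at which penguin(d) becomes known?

4

Round 1 fires (i), (vi), (viii), (x), giving wooden(d), metal(d), green(node2), closed(d).
Round 2 fires (ii), (iv), (vii), giving red(node2), visible(d), ready(d).
Round 3 fires (xiii), giving locked(node2).
Round 4 fires (xii), giving penguin(d).
penguin(d) first appears in round 4.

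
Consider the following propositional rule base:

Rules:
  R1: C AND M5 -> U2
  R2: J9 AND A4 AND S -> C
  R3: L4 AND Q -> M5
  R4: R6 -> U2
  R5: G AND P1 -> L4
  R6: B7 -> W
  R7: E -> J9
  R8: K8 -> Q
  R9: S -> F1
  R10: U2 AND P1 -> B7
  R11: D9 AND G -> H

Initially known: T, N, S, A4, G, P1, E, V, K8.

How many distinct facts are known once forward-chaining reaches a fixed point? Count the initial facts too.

Round 1: R5 [G AND P1 -> L4]; R7 [E -> J9]; R8 [K8 -> Q]; R9 [S -> F1]. New: L4, J9, Q, F1.
Round 2: R2 [J9 AND A4 AND S -> C]; R3 [L4 AND Q -> M5]. New: C, M5.
Round 3: R1 [C AND M5 -> U2]. New: U2.
Round 4: R10 [U2 AND P1 -> B7]. New: B7.
Round 5: R6 [B7 -> W]. New: W.
Closure: {A4, B7, C, E, F1, G, J9, K8, L4, M5, N, P1, Q, S, T, U2, V, W} — 18 facts.

18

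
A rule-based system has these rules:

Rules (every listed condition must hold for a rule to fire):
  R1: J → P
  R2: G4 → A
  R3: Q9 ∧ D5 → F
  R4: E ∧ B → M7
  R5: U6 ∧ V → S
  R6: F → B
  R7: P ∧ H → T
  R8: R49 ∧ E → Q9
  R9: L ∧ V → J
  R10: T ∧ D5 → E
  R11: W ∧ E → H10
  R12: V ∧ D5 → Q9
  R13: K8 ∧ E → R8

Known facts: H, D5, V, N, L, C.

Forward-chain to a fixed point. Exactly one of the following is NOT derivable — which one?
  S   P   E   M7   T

Round 1 — R9, R12, derive J, Q9.
Round 2 — R1, R3, derive P, F.
Round 3 — R6, R7, derive B, T.
Round 4 — R10, derive E.
Round 5 — R4, derive M7.
Derived: P (round 2), M7 (round 5), T (round 3), E (round 4). S never appears in any round.

S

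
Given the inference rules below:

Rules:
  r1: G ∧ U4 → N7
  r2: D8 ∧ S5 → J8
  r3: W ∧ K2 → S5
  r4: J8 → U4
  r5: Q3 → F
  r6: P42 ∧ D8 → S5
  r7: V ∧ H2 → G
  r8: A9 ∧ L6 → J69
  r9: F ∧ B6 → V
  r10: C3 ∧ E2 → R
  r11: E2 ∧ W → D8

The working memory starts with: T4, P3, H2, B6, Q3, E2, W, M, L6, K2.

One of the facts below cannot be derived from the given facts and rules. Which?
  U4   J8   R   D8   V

Round 1: r3 [W ∧ K2 → S5]; r5 [Q3 → F]; r11 [E2 ∧ W → D8]. New: S5, F, D8.
Round 2: r2 [D8 ∧ S5 → J8]; r9 [F ∧ B6 → V]. New: J8, V.
Round 3: r4 [J8 → U4]; r7 [V ∧ H2 → G]. New: U4, G.
Round 4: r1 [G ∧ U4 → N7]. New: N7.
Derived: V (round 2), U4 (round 3), J8 (round 2), D8 (round 1). R never appears in any round.

R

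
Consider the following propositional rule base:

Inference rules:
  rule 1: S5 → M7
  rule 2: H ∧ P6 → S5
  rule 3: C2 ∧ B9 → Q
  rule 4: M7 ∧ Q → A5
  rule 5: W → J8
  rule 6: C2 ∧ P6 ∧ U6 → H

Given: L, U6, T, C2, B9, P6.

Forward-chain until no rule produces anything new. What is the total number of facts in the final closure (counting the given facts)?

11

Round 1 fires rule 3, rule 6, giving Q, H.
Round 2 fires rule 2, giving S5.
Round 3 fires rule 1, giving M7.
Round 4 fires rule 4, giving A5.
Closure: {A5, B9, C2, H, L, M7, P6, Q, S5, T, U6} — 11 facts.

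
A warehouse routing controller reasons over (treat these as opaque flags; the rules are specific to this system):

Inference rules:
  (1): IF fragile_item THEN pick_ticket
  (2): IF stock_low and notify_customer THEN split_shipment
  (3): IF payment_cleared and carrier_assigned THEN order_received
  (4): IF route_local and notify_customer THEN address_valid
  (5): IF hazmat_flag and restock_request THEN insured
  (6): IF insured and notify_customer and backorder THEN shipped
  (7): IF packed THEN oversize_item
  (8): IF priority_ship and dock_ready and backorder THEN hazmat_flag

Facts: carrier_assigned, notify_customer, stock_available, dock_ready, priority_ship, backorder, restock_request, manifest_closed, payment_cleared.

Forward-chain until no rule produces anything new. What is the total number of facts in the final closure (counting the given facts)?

Round 1: (3) [IF payment_cleared and carrier_assigned THEN order_received]; (8) [IF priority_ship and dock_ready and backorder THEN hazmat_flag]. New: order_received, hazmat_flag.
Round 2: (5) [IF hazmat_flag and restock_request THEN insured]. New: insured.
Round 3: (6) [IF insured and notify_customer and backorder THEN shipped]. New: shipped.
Closure: {backorder, carrier_assigned, dock_ready, hazmat_flag, insured, manifest_closed, notify_customer, order_received, payment_cleared, priority_ship, restock_request, shipped, stock_available} — 13 facts.

13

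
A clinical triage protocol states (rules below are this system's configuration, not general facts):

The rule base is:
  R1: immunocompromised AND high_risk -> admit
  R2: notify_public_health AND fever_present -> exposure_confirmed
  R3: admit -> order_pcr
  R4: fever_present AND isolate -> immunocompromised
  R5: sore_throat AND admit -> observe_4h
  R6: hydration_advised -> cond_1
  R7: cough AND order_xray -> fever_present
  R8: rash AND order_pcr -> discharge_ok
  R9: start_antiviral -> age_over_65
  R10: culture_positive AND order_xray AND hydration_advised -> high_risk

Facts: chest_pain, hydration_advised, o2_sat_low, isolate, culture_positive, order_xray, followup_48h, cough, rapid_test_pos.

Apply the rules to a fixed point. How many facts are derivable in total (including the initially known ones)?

15

[1] R6 [hydration_advised -> cond_1]; R7 [cough AND order_xray -> fever_present]; R10 [culture_positive AND order_xray AND hydration_advised -> high_risk]. ⇒ new: cond_1, fever_present, high_risk.
[2] R4 [fever_present AND isolate -> immunocompromised]. ⇒ new: immunocompromised.
[3] R1 [immunocompromised AND high_risk -> admit]. ⇒ new: admit.
[4] R3 [admit -> order_pcr]. ⇒ new: order_pcr.
Closure: {admit, chest_pain, cond_1, cough, culture_positive, fever_present, followup_48h, high_risk, hydration_advised, immunocompromised, isolate, o2_sat_low, order_pcr, order_xray, rapid_test_pos} — 15 facts.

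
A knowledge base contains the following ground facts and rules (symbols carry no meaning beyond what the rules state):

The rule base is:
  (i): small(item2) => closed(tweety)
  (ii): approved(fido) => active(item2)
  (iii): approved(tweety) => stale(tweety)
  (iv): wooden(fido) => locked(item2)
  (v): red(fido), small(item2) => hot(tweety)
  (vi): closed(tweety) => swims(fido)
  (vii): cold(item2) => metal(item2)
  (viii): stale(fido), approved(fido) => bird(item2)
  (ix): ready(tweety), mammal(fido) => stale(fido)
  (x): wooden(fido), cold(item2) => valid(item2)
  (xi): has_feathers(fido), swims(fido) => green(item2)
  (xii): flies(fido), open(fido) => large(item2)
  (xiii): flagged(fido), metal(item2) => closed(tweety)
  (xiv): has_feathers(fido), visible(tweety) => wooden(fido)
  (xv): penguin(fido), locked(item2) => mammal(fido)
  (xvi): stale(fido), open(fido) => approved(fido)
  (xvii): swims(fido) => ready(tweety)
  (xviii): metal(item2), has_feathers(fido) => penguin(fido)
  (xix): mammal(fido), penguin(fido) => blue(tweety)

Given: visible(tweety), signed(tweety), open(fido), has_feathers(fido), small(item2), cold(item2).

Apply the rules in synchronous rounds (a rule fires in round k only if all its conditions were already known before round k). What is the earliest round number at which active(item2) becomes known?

6

Round 1 fires (i), (vii), (xiv), giving closed(tweety), metal(item2), wooden(fido).
Round 2 fires (iv), (vi), (x), (xviii), giving locked(item2), swims(fido), valid(item2), penguin(fido).
Round 3 fires (xi), (xv), (xvii), giving green(item2), mammal(fido), ready(tweety).
Round 4 fires (ix), (xix), giving stale(fido), blue(tweety).
Round 5 fires (xvi), giving approved(fido).
Round 6 fires (ii), (viii), giving active(item2), bird(item2).
active(item2) first appears in round 6.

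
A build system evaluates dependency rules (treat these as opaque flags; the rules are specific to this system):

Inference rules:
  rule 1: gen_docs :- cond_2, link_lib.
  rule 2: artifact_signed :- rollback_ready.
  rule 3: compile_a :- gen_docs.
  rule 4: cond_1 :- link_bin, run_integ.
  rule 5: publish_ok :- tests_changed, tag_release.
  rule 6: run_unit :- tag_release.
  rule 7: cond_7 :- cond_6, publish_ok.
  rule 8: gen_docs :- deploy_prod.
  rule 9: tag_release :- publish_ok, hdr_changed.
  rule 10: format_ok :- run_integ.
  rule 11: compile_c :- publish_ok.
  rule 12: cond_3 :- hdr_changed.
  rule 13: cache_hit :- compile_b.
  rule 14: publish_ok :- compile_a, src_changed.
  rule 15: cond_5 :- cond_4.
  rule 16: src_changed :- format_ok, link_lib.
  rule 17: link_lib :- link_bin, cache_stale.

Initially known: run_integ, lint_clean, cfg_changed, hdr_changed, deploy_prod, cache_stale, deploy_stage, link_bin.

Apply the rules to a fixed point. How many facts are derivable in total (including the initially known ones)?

Round 1 fires rule 4, rule 8, rule 10, rule 12, rule 17, giving cond_1, gen_docs, format_ok, cond_3, link_lib.
Round 2 fires rule 3, rule 16, giving compile_a, src_changed.
Round 3 fires rule 14, giving publish_ok.
Round 4 fires rule 9, rule 11, giving tag_release, compile_c.
Round 5 fires rule 6, giving run_unit.
Closure: {cache_stale, cfg_changed, compile_a, compile_c, cond_1, cond_3, deploy_prod, deploy_stage, format_ok, gen_docs, hdr_changed, link_bin, link_lib, lint_clean, publish_ok, run_integ, run_unit, src_changed, tag_release} — 19 facts.

19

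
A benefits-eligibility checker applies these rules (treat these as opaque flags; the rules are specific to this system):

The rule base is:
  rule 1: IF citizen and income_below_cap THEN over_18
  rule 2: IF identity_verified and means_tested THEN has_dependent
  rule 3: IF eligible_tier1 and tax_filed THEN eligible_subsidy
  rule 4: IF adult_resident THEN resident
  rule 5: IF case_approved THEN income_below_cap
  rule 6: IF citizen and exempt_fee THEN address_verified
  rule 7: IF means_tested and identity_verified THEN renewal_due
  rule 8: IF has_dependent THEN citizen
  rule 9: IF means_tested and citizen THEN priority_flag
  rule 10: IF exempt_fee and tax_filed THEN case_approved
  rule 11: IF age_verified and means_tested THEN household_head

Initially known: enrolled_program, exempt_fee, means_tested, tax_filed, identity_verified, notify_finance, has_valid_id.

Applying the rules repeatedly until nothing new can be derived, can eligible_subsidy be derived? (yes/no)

no

[1] rule 2 [IF identity_verified and means_tested THEN has_dependent]; rule 7 [IF means_tested and identity_verified THEN renewal_due]; rule 10 [IF exempt_fee and tax_filed THEN case_approved]. ⇒ new: has_dependent, renewal_due, case_approved.
[2] rule 5 [IF case_approved THEN income_below_cap]; rule 8 [IF has_dependent THEN citizen]. ⇒ new: income_below_cap, citizen.
[3] rule 1 [IF citizen and income_below_cap THEN over_18]; rule 6 [IF citizen and exempt_fee THEN address_verified]; rule 9 [IF means_tested and citizen THEN priority_flag]. ⇒ new: over_18, address_verified, priority_flag.
Fixed point reached. eligible_subsidy is concluded only by rule 3; rule 3 needs eligible_tier1 (never derived).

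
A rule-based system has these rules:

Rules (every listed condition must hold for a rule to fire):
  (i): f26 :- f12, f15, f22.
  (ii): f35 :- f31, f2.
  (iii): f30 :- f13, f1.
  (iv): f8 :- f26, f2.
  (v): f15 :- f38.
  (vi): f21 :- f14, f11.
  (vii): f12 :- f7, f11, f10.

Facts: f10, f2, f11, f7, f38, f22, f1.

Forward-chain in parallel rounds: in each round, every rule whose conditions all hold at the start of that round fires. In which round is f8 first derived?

[1] (v) [f15 :- f38.]; (vii) [f12 :- f7, f11, f10.]. ⇒ new: f15, f12.
[2] (i) [f26 :- f12, f15, f22.]. ⇒ new: f26.
[3] (iv) [f8 :- f26, f2.]. ⇒ new: f8.
f8 first appears in round 3.

3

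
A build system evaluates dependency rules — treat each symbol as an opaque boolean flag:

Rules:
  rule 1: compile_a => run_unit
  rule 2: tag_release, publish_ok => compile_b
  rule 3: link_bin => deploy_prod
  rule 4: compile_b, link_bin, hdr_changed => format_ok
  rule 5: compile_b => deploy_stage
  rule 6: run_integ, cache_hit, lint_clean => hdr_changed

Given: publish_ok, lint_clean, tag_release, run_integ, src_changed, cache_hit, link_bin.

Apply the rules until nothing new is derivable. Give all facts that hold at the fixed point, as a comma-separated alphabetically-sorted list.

Round 1 — rule 2, rule 3, rule 6, derive compile_b, deploy_prod, hdr_changed.
Round 2 — rule 4, rule 5, derive format_ok, deploy_stage.

cache_hit, compile_b, deploy_prod, deploy_stage, format_ok, hdr_changed, link_bin, lint_clean, publish_ok, run_integ, src_changed, tag_release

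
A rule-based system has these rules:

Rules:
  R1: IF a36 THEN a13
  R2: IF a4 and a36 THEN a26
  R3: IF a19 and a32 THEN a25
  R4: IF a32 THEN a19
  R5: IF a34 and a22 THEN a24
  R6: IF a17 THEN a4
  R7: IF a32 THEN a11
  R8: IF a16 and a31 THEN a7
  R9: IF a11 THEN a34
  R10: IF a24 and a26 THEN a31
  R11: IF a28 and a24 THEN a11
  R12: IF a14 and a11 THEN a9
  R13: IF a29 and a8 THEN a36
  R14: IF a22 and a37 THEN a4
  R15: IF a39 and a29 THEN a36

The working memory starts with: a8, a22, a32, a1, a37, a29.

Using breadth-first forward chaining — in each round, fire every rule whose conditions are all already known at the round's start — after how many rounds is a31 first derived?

Round 1 fires R4, R7, R13, R14, giving a19, a11, a36, a4.
Round 2 fires R1, R2, R3, R9, giving a13, a26, a25, a34.
Round 3 fires R5, giving a24.
Round 4 fires R10, giving a31.
a31 first appears in round 4.

4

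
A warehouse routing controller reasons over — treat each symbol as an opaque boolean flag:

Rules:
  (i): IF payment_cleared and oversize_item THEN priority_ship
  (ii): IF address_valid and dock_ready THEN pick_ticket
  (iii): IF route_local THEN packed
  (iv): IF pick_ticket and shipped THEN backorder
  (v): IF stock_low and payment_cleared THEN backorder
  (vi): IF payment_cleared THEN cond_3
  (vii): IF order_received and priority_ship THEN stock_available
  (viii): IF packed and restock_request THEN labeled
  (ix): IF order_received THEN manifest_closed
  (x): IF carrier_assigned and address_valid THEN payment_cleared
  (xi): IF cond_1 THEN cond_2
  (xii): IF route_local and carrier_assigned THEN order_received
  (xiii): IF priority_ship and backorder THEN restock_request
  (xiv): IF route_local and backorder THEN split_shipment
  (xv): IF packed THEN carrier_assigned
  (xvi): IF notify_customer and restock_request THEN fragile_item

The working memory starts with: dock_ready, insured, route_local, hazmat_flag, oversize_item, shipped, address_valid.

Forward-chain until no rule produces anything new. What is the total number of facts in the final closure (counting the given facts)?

Round 1 fires (ii), (iii), giving pick_ticket, packed.
Round 2 fires (iv), (xv), giving backorder, carrier_assigned.
Round 3 fires (x), (xii), (xiv), giving payment_cleared, order_received, split_shipment.
Round 4 fires (i), (vi), (ix), giving priority_ship, cond_3, manifest_closed.
Round 5 fires (vii), (xiii), giving stock_available, restock_request.
Round 6 fires (viii), giving labeled.
Closure: {address_valid, backorder, carrier_assigned, cond_3, dock_ready, hazmat_flag, insured, labeled, manifest_closed, order_received, oversize_item, packed, payment_cleared, pick_ticket, priority_ship, restock_request, route_local, shipped, split_shipment, stock_available} — 20 facts.

20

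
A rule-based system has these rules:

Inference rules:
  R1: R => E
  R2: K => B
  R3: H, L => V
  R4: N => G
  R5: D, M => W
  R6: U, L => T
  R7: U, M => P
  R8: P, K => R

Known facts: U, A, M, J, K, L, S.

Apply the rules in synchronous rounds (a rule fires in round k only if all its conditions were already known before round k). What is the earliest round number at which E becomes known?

3

Round 1 fires R2, R6, R7, giving B, T, P.
Round 2 fires R8, giving R.
Round 3 fires R1, giving E.
E first appears in round 3.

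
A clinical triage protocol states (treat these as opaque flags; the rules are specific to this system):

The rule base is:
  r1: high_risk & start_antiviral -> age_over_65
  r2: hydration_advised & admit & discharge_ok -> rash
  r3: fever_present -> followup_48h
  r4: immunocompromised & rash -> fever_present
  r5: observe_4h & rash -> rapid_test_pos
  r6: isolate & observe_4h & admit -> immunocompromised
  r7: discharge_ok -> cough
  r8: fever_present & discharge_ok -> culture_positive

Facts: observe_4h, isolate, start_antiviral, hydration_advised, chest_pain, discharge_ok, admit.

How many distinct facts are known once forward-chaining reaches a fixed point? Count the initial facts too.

Round 1 fires r2, r6, r7, giving rash, immunocompromised, cough.
Round 2 fires r4, r5, giving fever_present, rapid_test_pos.
Round 3 fires r3, r8, giving followup_48h, culture_positive.
Closure: {admit, chest_pain, cough, culture_positive, discharge_ok, fever_present, followup_48h, hydration_advised, immunocompromised, isolate, observe_4h, rapid_test_pos, rash, start_antiviral} — 14 facts.

14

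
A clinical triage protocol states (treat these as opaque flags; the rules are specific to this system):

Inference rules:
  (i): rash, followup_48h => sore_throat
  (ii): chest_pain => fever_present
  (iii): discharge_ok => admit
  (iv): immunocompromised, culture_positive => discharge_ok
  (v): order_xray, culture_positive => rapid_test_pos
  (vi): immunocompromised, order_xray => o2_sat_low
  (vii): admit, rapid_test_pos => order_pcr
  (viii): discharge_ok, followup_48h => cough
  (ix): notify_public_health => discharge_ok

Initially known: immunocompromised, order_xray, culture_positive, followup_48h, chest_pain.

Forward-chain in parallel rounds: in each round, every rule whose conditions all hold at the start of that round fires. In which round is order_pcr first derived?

3

Round 1: (ii) [chest_pain => fever_present]; (iv) [immunocompromised, culture_positive => discharge_ok]; (v) [order_xray, culture_positive => rapid_test_pos]; (vi) [immunocompromised, order_xray => o2_sat_low]. New: fever_present, discharge_ok, rapid_test_pos, o2_sat_low.
Round 2: (iii) [discharge_ok => admit]; (viii) [discharge_ok, followup_48h => cough]. New: admit, cough.
Round 3: (vii) [admit, rapid_test_pos => order_pcr]. New: order_pcr.
order_pcr first appears in round 3.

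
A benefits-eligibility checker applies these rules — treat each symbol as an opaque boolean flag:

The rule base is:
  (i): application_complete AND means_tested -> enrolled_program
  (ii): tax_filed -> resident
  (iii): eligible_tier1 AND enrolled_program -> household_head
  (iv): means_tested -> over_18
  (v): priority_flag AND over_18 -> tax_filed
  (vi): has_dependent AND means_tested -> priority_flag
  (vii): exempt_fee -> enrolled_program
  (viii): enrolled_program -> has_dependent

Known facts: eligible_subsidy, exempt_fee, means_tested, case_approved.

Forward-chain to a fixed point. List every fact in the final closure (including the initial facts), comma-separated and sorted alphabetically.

Round 1 fires (iv), (vii), giving over_18, enrolled_program.
Round 2 fires (viii), giving has_dependent.
Round 3 fires (vi), giving priority_flag.
Round 4 fires (v), giving tax_filed.
Round 5 fires (ii), giving resident.

case_approved, eligible_subsidy, enrolled_program, exempt_fee, has_dependent, means_tested, over_18, priority_flag, resident, tax_filed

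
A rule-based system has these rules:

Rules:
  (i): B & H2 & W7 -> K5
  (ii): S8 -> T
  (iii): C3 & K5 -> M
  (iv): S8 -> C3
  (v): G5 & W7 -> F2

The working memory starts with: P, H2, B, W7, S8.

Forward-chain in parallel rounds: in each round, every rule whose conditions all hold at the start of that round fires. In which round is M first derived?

Round 1: (i) [B & H2 & W7 -> K5]; (ii) [S8 -> T]; (iv) [S8 -> C3]. New: K5, T, C3.
Round 2: (iii) [C3 & K5 -> M]. New: M.
M first appears in round 2.

2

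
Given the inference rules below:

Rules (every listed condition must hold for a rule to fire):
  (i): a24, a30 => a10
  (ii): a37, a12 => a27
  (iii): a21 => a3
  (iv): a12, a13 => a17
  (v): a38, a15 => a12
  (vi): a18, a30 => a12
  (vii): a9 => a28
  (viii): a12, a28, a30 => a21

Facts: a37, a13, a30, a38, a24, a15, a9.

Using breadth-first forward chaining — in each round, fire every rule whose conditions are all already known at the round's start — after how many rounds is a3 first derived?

Round 1: (i) [a24, a30 => a10]; (v) [a38, a15 => a12]; (vii) [a9 => a28]. New: a10, a12, a28.
Round 2: (ii) [a37, a12 => a27]; (iv) [a12, a13 => a17]; (viii) [a12, a28, a30 => a21]. New: a27, a17, a21.
Round 3: (iii) [a21 => a3]. New: a3.
a3 first appears in round 3.

3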